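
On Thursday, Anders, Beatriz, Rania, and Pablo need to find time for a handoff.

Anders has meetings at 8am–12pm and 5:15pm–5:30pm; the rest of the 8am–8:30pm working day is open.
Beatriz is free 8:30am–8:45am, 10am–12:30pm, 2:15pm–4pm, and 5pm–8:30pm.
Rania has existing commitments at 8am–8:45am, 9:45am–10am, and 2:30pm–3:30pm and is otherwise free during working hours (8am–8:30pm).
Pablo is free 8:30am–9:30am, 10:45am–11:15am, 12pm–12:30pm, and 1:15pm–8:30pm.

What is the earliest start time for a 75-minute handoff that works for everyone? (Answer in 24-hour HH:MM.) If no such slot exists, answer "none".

17:30

Anders free within 08:00–20:30: 12:00–17:15, 17:30–20:30.
Rania free within 08:00–20:30: 08:45–09:45, 10:00–14:30, 15:30–20:30.
Anders ∩ Beatriz: 12:00–12:30, 14:15–16:00, 17:00–17:15, 17:30–20:30.
Anders ∩ Beatriz ∩ Rania: 12:00–12:30, 14:15–14:30, 15:30–16:00, 17:00–17:15, 17:30–20:30.
Anders ∩ Beatriz ∩ Rania ∩ Pablo: 12:00–12:30, 14:15–14:30, 15:30–16:00, 17:00–17:15, 17:30–20:30.
Windows ≥ 75 min: 17:30–20:30.
Earliest such window starts at 17:30.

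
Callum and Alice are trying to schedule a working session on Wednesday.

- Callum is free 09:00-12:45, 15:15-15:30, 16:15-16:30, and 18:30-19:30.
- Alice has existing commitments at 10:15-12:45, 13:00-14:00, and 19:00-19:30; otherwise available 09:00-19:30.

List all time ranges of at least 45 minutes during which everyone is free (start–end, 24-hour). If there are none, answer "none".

Alice free within 09:00–19:30: 09:00–10:15, 12:45–13:00, 14:00–19:00.
Callum ∩ Alice: 09:00–10:15, 15:15–15:30, 16:15–16:30, 18:30–19:00.
Windows ≥ 45 min: 09:00–10:15.

09:00–10:15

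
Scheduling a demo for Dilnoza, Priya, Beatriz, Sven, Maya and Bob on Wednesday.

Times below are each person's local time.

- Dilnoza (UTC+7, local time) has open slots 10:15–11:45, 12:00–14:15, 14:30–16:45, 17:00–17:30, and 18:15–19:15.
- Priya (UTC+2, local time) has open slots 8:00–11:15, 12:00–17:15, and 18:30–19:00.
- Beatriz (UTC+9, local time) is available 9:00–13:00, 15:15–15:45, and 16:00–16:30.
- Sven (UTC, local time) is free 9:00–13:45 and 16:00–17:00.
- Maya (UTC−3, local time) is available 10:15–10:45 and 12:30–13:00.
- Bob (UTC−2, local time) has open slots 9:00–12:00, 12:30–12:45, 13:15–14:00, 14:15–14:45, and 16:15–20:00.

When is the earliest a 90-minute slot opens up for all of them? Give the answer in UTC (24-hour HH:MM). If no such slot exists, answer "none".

Dilnoza → UTC: 03:15–04:45, 05:00–07:15, 07:30–09:45, 10:00–10:30, 11:15–12:15.
Priya → UTC: 06:00–09:15, 10:00–15:15, 16:30–17:00.
Beatriz → UTC: 00:00–04:00, 06:15–06:45, 07:00–07:30.
Sven → UTC: 09:00–13:45, 16:00–17:00.
Maya → UTC: 13:15–13:45, 15:30–16:00.
Bob → UTC: 11:00–14:00, 14:30–14:45, 15:15–16:00, 16:15–16:45, 18:15–22:00.
Dilnoza ∩ Priya: 06:00–07:15, 07:30–09:15, 10:00–10:30, 11:15–12:15.
Dilnoza ∩ Priya ∩ Beatriz: 06:15–06:45, 07:00–07:15.
Dilnoza ∩ Priya ∩ Beatriz ∩ Sven: (none).
Dilnoza ∩ Priya ∩ Beatriz ∩ Sven ∩ Maya: (none).
Dilnoza ∩ Priya ∩ Beatriz ∩ Sven ∩ Maya ∩ Bob: (none).
Windows ≥ 90 min: (none).

none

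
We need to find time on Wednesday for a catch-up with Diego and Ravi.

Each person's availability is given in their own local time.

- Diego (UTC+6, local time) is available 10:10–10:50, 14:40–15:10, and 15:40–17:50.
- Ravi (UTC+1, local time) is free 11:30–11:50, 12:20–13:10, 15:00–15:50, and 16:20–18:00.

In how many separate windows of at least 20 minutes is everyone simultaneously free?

Diego → UTC: 04:10–04:50, 08:40–09:10, 09:40–11:50.
Ravi → UTC: 10:30–10:50, 11:20–12:10, 14:00–14:50, 15:20–17:00.
Diego ∩ Ravi: 10:30–10:50, 11:20–11:50.
Windows ≥ 20 min: 10:30–10:50, 11:20–11:50.
That's 2 windows.

2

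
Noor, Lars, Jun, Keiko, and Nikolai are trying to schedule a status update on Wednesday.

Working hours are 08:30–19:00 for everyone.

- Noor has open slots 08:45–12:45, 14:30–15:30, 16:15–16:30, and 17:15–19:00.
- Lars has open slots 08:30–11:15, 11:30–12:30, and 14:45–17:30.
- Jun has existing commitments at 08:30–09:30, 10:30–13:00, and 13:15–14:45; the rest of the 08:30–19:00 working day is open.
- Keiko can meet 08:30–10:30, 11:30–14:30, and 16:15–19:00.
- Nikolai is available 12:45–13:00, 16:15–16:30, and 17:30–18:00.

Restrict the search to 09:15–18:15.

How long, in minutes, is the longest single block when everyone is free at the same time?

15 minutes

Jun free within 08:30–19:00: 09:30–10:30, 13:00–13:15, 14:45–19:00.
Noor ∩ Lars: 08:45–11:15, 11:30–12:30, 14:45–15:30, 16:15–16:30, 17:15–17:30.
Noor ∩ Lars ∩ Jun: 09:30–10:30, 14:45–15:30, 16:15–16:30, 17:15–17:30.
Noor ∩ Lars ∩ Jun ∩ Keiko: 09:30–10:30, 16:15–16:30, 17:15–17:30.
Noor ∩ Lars ∩ Jun ∩ Keiko ∩ Nikolai: 16:15–16:30.
Restricted to 09:15–18:15: 16:15–16:30.
Single common window of 15 minutes.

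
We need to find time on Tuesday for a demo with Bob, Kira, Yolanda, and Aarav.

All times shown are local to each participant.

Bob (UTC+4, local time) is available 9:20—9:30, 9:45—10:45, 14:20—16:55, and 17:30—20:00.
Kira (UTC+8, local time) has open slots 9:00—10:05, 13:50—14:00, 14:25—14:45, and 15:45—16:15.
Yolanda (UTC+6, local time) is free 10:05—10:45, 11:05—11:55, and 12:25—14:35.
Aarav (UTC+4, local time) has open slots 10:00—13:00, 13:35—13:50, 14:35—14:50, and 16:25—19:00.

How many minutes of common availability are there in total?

20 minutes

Bob → UTC: 05:20–05:30, 05:45–06:45, 10:20–12:55, 13:30–16:00.
Kira → UTC: 01:00–02:05, 05:50–06:00, 06:25–06:45, 07:45–08:15.
Yolanda → UTC: 04:05–04:45, 05:05–05:55, 06:25–08:35.
Aarav → UTC: 06:00–09:00, 09:35–09:50, 10:35–10:50, 12:25–15:00.
Bob ∩ Kira: 05:50–06:00, 06:25–06:45.
Bob ∩ Kira ∩ Yolanda: 05:50–05:55, 06:25–06:45.
Bob ∩ Kira ∩ Yolanda ∩ Aarav: 06:25–06:45.
Total common minutes: 20.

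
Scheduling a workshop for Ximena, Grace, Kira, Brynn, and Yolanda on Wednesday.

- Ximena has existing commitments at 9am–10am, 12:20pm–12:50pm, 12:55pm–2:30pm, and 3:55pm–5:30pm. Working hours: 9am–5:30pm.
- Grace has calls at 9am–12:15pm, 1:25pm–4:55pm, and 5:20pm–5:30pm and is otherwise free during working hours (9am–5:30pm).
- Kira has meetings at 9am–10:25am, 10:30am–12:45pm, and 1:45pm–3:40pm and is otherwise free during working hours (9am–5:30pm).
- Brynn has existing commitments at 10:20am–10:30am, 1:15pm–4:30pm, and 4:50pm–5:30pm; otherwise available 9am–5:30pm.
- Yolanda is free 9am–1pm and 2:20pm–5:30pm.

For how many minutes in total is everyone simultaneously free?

5 minutes

Ximena free within 09:00–17:30: 10:00–12:20, 12:50–12:55, 14:30–15:55.
Grace free within 09:00–17:30: 12:15–13:25, 16:55–17:20.
Kira free within 09:00–17:30: 10:25–10:30, 12:45–13:45, 15:40–17:30.
Brynn free within 09:00–17:30: 09:00–10:20, 10:30–13:15, 16:30–16:50.
Ximena ∩ Grace: 12:15–12:20, 12:50–12:55.
Ximena ∩ Grace ∩ Kira: 12:50–12:55.
Ximena ∩ Grace ∩ Kira ∩ Brynn: 12:50–12:55.
Ximena ∩ Grace ∩ Kira ∩ Brynn ∩ Yolanda: 12:50–12:55.
Total common minutes: 5.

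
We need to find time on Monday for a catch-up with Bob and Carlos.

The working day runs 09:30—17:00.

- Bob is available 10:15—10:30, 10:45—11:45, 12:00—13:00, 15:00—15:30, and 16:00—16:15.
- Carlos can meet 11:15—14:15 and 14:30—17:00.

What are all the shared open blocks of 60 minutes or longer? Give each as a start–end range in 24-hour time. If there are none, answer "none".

12:00–13:00

Bob ∩ Carlos: 11:15–11:45, 12:00–13:00, 15:00–15:30, 16:00–16:15.
Windows ≥ 60 min: 12:00–13:00.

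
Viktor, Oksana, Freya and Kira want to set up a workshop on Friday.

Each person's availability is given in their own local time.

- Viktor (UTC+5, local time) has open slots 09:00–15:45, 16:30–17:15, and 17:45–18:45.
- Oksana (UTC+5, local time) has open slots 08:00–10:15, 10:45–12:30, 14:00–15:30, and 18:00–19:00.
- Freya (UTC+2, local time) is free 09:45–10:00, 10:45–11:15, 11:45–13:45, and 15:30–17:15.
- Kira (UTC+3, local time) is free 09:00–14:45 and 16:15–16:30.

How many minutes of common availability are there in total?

Viktor → UTC: 04:00–10:45, 11:30–12:15, 12:45–13:45.
Oksana → UTC: 03:00–05:15, 05:45–07:30, 09:00–10:30, 13:00–14:00.
Freya → UTC: 07:45–08:00, 08:45–09:15, 09:45–11:45, 13:30–15:15.
Kira → UTC: 06:00–11:45, 13:15–13:30.
Viktor ∩ Oksana: 04:00–05:15, 05:45–07:30, 09:00–10:30, 13:00–13:45.
Viktor ∩ Oksana ∩ Freya: 09:00–09:15, 09:45–10:30, 13:30–13:45.
Viktor ∩ Oksana ∩ Freya ∩ Kira: 09:00–09:15, 09:45–10:30.
Total common minutes: 15 + 45 = 60.

60 minutes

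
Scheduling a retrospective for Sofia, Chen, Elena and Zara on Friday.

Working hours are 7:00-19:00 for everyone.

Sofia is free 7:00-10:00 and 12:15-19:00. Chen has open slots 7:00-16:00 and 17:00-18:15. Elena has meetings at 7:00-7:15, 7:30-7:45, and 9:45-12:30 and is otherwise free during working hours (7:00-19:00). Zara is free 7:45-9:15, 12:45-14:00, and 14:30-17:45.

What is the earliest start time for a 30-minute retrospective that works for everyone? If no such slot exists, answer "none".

Elena free within 07:00–19:00: 07:15–07:30, 07:45–09:45, 12:30–19:00.
Sofia ∩ Chen: 07:00–10:00, 12:15–16:00, 17:00–18:15.
Sofia ∩ Chen ∩ Elena: 07:15–07:30, 07:45–09:45, 12:30–16:00, 17:00–18:15.
Sofia ∩ Chen ∩ Elena ∩ Zara: 07:45–09:15, 12:45–14:00, 14:30–16:00, 17:00–17:45.
Windows ≥ 30 min: 07:45–09:15, 12:45–14:00, 14:30–16:00, 17:00–17:45.
Earliest such window starts at 07:45.

07:45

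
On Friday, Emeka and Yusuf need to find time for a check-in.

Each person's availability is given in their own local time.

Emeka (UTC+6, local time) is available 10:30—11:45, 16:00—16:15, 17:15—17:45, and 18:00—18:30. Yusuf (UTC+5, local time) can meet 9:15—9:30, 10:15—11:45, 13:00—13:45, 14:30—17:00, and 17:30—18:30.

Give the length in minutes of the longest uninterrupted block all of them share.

30 minutes

Emeka → UTC: 04:30–05:45, 10:00–10:15, 11:15–11:45, 12:00–12:30.
Yusuf → UTC: 04:15–04:30, 05:15–06:45, 08:00–08:45, 09:30–12:00, 12:30–13:30.
Emeka ∩ Yusuf: 05:15–05:45, 10:00–10:15, 11:15–11:45.
Common window lengths: 30, 15, 30 min; longest is 30.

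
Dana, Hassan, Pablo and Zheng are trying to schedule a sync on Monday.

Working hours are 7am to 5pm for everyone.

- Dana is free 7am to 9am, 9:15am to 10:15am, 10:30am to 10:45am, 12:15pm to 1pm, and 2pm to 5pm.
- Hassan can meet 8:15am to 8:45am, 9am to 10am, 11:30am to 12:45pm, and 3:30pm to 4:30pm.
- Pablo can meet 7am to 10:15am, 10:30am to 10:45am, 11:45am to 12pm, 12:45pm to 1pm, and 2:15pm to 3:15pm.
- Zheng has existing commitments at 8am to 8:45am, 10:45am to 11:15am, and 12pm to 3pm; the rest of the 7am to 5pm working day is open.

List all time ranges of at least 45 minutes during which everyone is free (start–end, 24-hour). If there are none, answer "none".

09:15–10:00

Zheng free within 07:00–17:00: 07:00–08:00, 08:45–10:45, 11:15–12:00, 15:00–17:00.
Dana ∩ Hassan: 08:15–08:45, 09:15–10:00, 12:15–12:45, 15:30–16:30.
Dana ∩ Hassan ∩ Pablo: 08:15–08:45, 09:15–10:00.
Dana ∩ Hassan ∩ Pablo ∩ Zheng: 09:15–10:00.
Windows ≥ 45 min: 09:15–10:00.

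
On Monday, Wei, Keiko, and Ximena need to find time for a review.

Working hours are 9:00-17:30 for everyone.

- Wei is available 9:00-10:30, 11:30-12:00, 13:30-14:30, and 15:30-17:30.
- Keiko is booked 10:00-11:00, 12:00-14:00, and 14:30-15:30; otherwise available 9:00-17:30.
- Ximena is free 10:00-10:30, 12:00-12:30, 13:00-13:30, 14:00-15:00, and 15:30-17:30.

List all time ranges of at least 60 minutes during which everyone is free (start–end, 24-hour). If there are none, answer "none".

15:30–17:30

Keiko free within 09:00–17:30: 09:00–10:00, 11:00–12:00, 14:00–14:30, 15:30–17:30.
Wei ∩ Keiko: 09:00–10:00, 11:30–12:00, 14:00–14:30, 15:30–17:30.
Wei ∩ Keiko ∩ Ximena: 14:00–14:30, 15:30–17:30.
Windows ≥ 60 min: 15:30–17:30.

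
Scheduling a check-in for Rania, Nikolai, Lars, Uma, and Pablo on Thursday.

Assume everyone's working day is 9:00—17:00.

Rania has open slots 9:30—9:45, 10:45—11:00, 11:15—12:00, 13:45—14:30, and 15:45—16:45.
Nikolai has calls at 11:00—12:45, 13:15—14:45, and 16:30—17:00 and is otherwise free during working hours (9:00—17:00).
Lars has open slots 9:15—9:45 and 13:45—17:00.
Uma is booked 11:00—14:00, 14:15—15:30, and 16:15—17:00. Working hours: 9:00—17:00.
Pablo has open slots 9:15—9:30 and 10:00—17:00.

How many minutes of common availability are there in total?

Nikolai free within 09:00–17:00: 09:00–11:00, 12:45–13:15, 14:45–16:30.
Uma free within 09:00–17:00: 09:00–11:00, 14:00–14:15, 15:30–16:15.
Rania ∩ Nikolai: 09:30–09:45, 10:45–11:00, 15:45–16:30.
Rania ∩ Nikolai ∩ Lars: 09:30–09:45, 15:45–16:30.
Rania ∩ Nikolai ∩ Lars ∩ Uma: 09:30–09:45, 15:45–16:15.
Rania ∩ Nikolai ∩ Lars ∩ Uma ∩ Pablo: 15:45–16:15.
Total common minutes: 30.

30 minutes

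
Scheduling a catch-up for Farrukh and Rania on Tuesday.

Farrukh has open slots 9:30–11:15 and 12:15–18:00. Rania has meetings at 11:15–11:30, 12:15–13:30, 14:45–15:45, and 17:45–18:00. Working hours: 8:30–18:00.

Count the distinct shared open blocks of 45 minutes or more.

3

Rania free within 08:30–18:00: 08:30–11:15, 11:30–12:15, 13:30–14:45, 15:45–17:45.
Farrukh ∩ Rania: 09:30–11:15, 13:30–14:45, 15:45–17:45.
Windows ≥ 45 min: 09:30–11:15, 13:30–14:45, 15:45–17:45.
That's 3 windows.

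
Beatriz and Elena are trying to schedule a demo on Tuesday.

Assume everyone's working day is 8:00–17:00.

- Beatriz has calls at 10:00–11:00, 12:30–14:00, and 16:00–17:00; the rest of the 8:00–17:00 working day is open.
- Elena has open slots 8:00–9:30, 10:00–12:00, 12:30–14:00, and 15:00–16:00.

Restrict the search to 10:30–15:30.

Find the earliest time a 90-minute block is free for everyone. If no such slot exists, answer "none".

none

Beatriz free within 08:00–17:00: 08:00–10:00, 11:00–12:30, 14:00–16:00.
Beatriz ∩ Elena: 08:00–09:30, 11:00–12:00, 15:00–16:00.
Restricted to 10:30–15:30: 11:00–12:00, 15:00–15:30.
Windows ≥ 90 min: (none).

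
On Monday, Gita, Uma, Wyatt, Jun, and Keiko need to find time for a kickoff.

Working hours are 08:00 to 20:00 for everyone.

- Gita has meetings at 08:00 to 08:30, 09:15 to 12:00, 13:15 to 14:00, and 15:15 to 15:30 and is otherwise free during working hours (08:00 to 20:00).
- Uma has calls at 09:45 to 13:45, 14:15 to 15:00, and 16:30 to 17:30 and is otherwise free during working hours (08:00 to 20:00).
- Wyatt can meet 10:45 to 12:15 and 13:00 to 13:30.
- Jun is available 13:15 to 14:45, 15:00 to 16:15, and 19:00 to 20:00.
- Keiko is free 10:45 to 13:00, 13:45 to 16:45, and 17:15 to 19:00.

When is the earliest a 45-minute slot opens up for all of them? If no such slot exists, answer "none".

Gita free within 08:00–20:00: 08:30–09:15, 12:00–13:15, 14:00–15:15, 15:30–20:00.
Uma free within 08:00–20:00: 08:00–09:45, 13:45–14:15, 15:00–16:30, 17:30–20:00.
Gita ∩ Uma: 08:30–09:15, 14:00–14:15, 15:00–15:15, 15:30–16:30, 17:30–20:00.
Gita ∩ Uma ∩ Wyatt: (none).
Gita ∩ Uma ∩ Wyatt ∩ Jun: (none).
Gita ∩ Uma ∩ Wyatt ∩ Jun ∩ Keiko: (none).
Windows ≥ 45 min: (none).

none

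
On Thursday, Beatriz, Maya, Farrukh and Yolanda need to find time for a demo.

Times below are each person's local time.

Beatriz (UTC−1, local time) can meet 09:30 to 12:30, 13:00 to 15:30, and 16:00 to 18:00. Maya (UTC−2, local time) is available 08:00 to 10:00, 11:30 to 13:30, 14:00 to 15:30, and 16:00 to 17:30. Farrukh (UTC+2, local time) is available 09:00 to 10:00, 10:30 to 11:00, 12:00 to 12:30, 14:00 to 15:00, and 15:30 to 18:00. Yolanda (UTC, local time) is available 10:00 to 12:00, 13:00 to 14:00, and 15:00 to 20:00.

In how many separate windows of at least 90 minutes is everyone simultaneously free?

0

Beatriz → UTC: 10:30–13:30, 14:00–16:30, 17:00–19:00.
Maya → UTC: 10:00–12:00, 13:30–15:30, 16:00–17:30, 18:00–19:30.
Farrukh → UTC: 07:00–08:00, 08:30–09:00, 10:00–10:30, 12:00–13:00, 13:30–16:00.
Yolanda → UTC: 10:00–12:00, 13:00–14:00, 15:00–20:00.
Beatriz ∩ Maya: 10:30–12:00, 14:00–15:30, 16:00–16:30, 17:00–17:30, 18:00–19:00.
Beatriz ∩ Maya ∩ Farrukh: 14:00–15:30.
Beatriz ∩ Maya ∩ Farrukh ∩ Yolanda: 15:00–15:30.
Windows ≥ 90 min: (none).
That's 0 windows.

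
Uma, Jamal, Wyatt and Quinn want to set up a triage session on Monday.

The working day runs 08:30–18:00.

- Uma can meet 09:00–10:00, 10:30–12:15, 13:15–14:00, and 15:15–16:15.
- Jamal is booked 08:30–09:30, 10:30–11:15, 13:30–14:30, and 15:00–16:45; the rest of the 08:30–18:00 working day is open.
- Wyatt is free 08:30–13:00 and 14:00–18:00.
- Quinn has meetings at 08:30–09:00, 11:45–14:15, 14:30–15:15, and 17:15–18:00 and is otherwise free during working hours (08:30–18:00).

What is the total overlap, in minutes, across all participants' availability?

60 minutes

Jamal free within 08:30–18:00: 09:30–10:30, 11:15–13:30, 14:30–15:00, 16:45–18:00.
Quinn free within 08:30–18:00: 09:00–11:45, 14:15–14:30, 15:15–17:15.
Uma ∩ Jamal: 09:30–10:00, 11:15–12:15, 13:15–13:30.
Uma ∩ Jamal ∩ Wyatt: 09:30–10:00, 11:15–12:15.
Uma ∩ Jamal ∩ Wyatt ∩ Quinn: 09:30–10:00, 11:15–11:45.
Total common minutes: 30 + 30 = 60.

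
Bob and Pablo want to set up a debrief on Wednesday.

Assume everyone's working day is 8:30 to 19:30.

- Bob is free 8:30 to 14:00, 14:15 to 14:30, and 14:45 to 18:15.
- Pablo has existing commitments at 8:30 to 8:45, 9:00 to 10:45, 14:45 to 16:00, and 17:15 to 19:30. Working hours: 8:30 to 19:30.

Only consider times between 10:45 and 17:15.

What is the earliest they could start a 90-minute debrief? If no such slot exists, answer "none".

Pablo free within 08:30–19:30: 08:45–09:00, 10:45–14:45, 16:00–17:15.
Bob ∩ Pablo: 08:45–09:00, 10:45–14:00, 14:15–14:30, 16:00–17:15.
Restricted to 10:45–17:15: 10:45–14:00, 14:15–14:30, 16:00–17:15.
Windows ≥ 90 min: 10:45–14:00.
Earliest such window starts at 10:45.

10:45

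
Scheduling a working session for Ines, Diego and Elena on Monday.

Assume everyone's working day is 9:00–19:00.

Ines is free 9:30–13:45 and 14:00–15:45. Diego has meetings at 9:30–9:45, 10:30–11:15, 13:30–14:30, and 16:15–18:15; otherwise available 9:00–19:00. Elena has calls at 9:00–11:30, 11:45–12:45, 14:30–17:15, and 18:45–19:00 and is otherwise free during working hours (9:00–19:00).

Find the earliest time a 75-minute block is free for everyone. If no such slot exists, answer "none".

none

Diego free within 09:00–19:00: 09:00–09:30, 09:45–10:30, 11:15–13:30, 14:30–16:15, 18:15–19:00.
Elena free within 09:00–19:00: 11:30–11:45, 12:45–14:30, 17:15–18:45.
Ines ∩ Diego: 09:45–10:30, 11:15–13:30, 14:30–15:45.
Ines ∩ Diego ∩ Elena: 11:30–11:45, 12:45–13:30.
Windows ≥ 75 min: (none).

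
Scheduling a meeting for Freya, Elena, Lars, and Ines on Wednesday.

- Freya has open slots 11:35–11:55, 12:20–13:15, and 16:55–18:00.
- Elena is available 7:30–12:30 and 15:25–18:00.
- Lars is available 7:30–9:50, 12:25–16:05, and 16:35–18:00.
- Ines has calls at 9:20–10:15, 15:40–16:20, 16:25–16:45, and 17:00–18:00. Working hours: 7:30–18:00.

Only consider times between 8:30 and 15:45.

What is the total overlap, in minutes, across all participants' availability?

Ines free within 07:30–18:00: 07:30–09:20, 10:15–15:40, 16:20–16:25, 16:45–17:00.
Freya ∩ Elena: 11:35–11:55, 12:20–12:30, 16:55–18:00.
Freya ∩ Elena ∩ Lars: 12:25–12:30, 16:55–18:00.
Freya ∩ Elena ∩ Lars ∩ Ines: 12:25–12:30, 16:55–17:00.
Restricted to 08:30–15:45: 12:25–12:30.
Total common minutes: 5.

5 minutes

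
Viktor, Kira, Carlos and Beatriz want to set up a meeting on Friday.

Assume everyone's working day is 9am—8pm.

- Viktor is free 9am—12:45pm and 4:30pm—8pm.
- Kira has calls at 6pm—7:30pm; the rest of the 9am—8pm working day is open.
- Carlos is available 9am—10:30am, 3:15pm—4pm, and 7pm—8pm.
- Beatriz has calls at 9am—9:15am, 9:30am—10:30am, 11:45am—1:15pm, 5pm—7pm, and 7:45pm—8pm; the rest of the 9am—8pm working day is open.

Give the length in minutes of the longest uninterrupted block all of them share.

15 minutes

Kira free within 09:00–20:00: 09:00–18:00, 19:30–20:00.
Beatriz free within 09:00–20:00: 09:15–09:30, 10:30–11:45, 13:15–17:00, 19:00–19:45.
Viktor ∩ Kira: 09:00–12:45, 16:30–18:00, 19:30–20:00.
Viktor ∩ Kira ∩ Carlos: 09:00–10:30, 19:30–20:00.
Viktor ∩ Kira ∩ Carlos ∩ Beatriz: 09:15–09:30, 19:30–19:45.
Common window lengths: 15, 15 min; longest is 15.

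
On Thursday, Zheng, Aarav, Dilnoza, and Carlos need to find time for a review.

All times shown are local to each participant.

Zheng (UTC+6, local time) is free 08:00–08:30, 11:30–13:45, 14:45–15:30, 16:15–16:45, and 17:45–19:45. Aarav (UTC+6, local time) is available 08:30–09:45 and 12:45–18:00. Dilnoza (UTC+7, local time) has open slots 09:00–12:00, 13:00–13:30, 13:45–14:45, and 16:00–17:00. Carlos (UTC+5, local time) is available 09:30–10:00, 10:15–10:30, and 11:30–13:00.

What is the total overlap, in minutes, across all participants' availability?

Zheng → UTC: 02:00–02:30, 05:30–07:45, 08:45–09:30, 10:15–10:45, 11:45–13:45.
Aarav → UTC: 02:30–03:45, 06:45–12:00.
Dilnoza → UTC: 02:00–05:00, 06:00–06:30, 06:45–07:45, 09:00–10:00.
Carlos → UTC: 04:30–05:00, 05:15–05:30, 06:30–08:00.
Zheng ∩ Aarav: 06:45–07:45, 08:45–09:30, 10:15–10:45, 11:45–12:00.
Zheng ∩ Aarav ∩ Dilnoza: 06:45–07:45, 09:00–09:30.
Zheng ∩ Aarav ∩ Dilnoza ∩ Carlos: 06:45–07:45.
Total common minutes: 60.

60 minutes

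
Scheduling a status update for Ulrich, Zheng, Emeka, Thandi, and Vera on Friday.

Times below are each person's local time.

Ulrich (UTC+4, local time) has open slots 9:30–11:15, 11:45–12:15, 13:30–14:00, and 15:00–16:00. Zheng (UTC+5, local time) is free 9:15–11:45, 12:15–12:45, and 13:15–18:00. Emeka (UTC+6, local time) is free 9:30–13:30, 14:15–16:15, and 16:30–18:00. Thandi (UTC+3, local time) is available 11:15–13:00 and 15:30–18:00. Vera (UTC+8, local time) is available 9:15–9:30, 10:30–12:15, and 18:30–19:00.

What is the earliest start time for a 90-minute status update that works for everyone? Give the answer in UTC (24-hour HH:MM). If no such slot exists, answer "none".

Ulrich → UTC: 05:30–07:15, 07:45–08:15, 09:30–10:00, 11:00–12:00.
Zheng → UTC: 04:15–06:45, 07:15–07:45, 08:15–13:00.
Emeka → UTC: 03:30–07:30, 08:15–10:15, 10:30–12:00.
Thandi → UTC: 08:15–10:00, 12:30–15:00.
Vera → UTC: 01:15–01:30, 02:30–04:15, 10:30–11:00.
Ulrich ∩ Zheng: 05:30–06:45, 09:30–10:00, 11:00–12:00.
Ulrich ∩ Zheng ∩ Emeka: 05:30–06:45, 09:30–10:00, 11:00–12:00.
Ulrich ∩ Zheng ∩ Emeka ∩ Thandi: 09:30–10:00.
Ulrich ∩ Zheng ∩ Emeka ∩ Thandi ∩ Vera: (none).
Windows ≥ 90 min: (none).

none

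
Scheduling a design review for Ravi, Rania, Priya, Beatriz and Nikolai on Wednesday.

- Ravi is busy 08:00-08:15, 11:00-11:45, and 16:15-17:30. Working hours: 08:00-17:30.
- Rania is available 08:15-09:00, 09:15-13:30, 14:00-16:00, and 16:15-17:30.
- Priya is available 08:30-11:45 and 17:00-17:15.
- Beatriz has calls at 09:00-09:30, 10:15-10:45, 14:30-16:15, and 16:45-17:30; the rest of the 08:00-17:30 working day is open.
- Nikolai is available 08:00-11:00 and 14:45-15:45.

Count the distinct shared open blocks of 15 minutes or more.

3

Ravi free within 08:00–17:30: 08:15–11:00, 11:45–16:15.
Beatriz free within 08:00–17:30: 08:00–09:00, 09:30–10:15, 10:45–14:30, 16:15–16:45.
Ravi ∩ Rania: 08:15–09:00, 09:15–11:00, 11:45–13:30, 14:00–16:00.
Ravi ∩ Rania ∩ Priya: 08:30–09:00, 09:15–11:00.
Ravi ∩ Rania ∩ Priya ∩ Beatriz: 08:30–09:00, 09:30–10:15, 10:45–11:00.
Ravi ∩ Rania ∩ Priya ∩ Beatriz ∩ Nikolai: 08:30–09:00, 09:30–10:15, 10:45–11:00.
Windows ≥ 15 min: 08:30–09:00, 09:30–10:15, 10:45–11:00.
That's 3 windows.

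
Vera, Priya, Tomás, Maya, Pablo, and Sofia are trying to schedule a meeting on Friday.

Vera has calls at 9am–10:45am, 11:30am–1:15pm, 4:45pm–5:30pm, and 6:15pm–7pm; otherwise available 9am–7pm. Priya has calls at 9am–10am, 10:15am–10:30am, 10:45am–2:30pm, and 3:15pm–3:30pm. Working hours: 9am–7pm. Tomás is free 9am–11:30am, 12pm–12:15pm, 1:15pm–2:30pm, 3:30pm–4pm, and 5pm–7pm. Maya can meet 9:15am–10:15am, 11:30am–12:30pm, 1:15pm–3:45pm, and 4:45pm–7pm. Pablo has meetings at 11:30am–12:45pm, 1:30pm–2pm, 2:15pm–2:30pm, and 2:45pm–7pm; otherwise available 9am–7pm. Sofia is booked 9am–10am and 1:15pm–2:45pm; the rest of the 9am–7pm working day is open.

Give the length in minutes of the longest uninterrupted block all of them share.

Vera free within 09:00–19:00: 10:45–11:30, 13:15–16:45, 17:30–18:15.
Priya free within 09:00–19:00: 10:00–10:15, 10:30–10:45, 14:30–15:15, 15:30–19:00.
Pablo free within 09:00–19:00: 09:00–11:30, 12:45–13:30, 14:00–14:15, 14:30–14:45.
Sofia free within 09:00–19:00: 10:00–13:15, 14:45–19:00.
Vera ∩ Priya: 14:30–15:15, 15:30–16:45, 17:30–18:15.
Vera ∩ Priya ∩ Tomás: 15:30–16:00, 17:30–18:15.
Vera ∩ Priya ∩ Tomás ∩ Maya: 15:30–15:45, 17:30–18:15.
Vera ∩ Priya ∩ Tomás ∩ Maya ∩ Pablo: (none).
Vera ∩ Priya ∩ Tomás ∩ Maya ∩ Pablo ∩ Sofia: (none).
No common window.

0 minutes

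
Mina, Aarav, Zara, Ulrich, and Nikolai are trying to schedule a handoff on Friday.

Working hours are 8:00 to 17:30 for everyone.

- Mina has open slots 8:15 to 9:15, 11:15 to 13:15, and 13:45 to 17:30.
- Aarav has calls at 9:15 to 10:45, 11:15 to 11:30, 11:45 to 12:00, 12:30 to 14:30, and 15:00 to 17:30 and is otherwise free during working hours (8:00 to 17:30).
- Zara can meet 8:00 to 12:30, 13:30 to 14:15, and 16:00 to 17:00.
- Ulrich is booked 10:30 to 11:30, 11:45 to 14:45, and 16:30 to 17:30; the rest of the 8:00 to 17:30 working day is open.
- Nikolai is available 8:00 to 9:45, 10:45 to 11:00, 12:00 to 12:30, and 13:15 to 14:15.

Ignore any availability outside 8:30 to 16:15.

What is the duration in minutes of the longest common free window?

45 minutes

Aarav free within 08:00–17:30: 08:00–09:15, 10:45–11:15, 11:30–11:45, 12:00–12:30, 14:30–15:00.
Ulrich free within 08:00–17:30: 08:00–10:30, 11:30–11:45, 14:45–16:30.
Mina ∩ Aarav: 08:15–09:15, 11:30–11:45, 12:00–12:30, 14:30–15:00.
Mina ∩ Aarav ∩ Zara: 08:15–09:15, 11:30–11:45, 12:00–12:30.
Mina ∩ Aarav ∩ Zara ∩ Ulrich: 08:15–09:15, 11:30–11:45.
Mina ∩ Aarav ∩ Zara ∩ Ulrich ∩ Nikolai: 08:15–09:15.
Restricted to 08:30–16:15: 08:30–09:15.
Single common window of 45 minutes.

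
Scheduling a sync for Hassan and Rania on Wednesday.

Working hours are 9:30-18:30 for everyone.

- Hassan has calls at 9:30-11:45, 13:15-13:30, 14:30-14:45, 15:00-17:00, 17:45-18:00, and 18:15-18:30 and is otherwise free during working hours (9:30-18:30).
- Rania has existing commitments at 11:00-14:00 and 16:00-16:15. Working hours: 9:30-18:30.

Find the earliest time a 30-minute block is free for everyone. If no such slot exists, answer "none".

14:00

Hassan free within 09:30–18:30: 11:45–13:15, 13:30–14:30, 14:45–15:00, 17:00–17:45, 18:00–18:15.
Rania free within 09:30–18:30: 09:30–11:00, 14:00–16:00, 16:15–18:30.
Hassan ∩ Rania: 14:00–14:30, 14:45–15:00, 17:00–17:45, 18:00–18:15.
Windows ≥ 30 min: 14:00–14:30, 17:00–17:45.
Earliest such window starts at 14:00.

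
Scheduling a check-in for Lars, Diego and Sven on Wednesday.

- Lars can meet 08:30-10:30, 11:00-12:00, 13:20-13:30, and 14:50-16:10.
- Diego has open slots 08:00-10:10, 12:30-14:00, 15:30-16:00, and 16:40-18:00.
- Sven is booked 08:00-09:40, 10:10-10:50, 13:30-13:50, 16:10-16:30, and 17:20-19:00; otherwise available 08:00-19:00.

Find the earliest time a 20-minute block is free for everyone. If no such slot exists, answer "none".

09:40

Sven free within 08:00–19:00: 09:40–10:10, 10:50–13:30, 13:50–16:10, 16:30–17:20.
Lars ∩ Diego: 08:30–10:10, 13:20–13:30, 15:30–16:00.
Lars ∩ Diego ∩ Sven: 09:40–10:10, 13:20–13:30, 15:30–16:00.
Windows ≥ 20 min: 09:40–10:10, 15:30–16:00.
Earliest such window starts at 09:40.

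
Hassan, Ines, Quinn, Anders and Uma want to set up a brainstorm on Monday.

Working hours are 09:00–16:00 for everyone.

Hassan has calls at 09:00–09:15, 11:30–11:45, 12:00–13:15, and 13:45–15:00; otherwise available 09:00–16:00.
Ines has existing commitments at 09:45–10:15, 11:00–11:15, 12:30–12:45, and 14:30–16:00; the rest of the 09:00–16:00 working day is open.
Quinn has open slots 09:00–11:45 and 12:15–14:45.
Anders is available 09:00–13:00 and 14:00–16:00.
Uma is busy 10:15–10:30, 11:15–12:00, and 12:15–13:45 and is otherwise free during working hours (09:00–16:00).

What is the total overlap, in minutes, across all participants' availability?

Hassan free within 09:00–16:00: 09:15–11:30, 11:45–12:00, 13:15–13:45, 15:00–16:00.
Ines free within 09:00–16:00: 09:00–09:45, 10:15–11:00, 11:15–12:30, 12:45–14:30.
Uma free within 09:00–16:00: 09:00–10:15, 10:30–11:15, 12:00–12:15, 13:45–16:00.
Hassan ∩ Ines: 09:15–09:45, 10:15–11:00, 11:15–11:30, 11:45–12:00, 13:15–13:45.
Hassan ∩ Ines ∩ Quinn: 09:15–09:45, 10:15–11:00, 11:15–11:30, 13:15–13:45.
Hassan ∩ Ines ∩ Quinn ∩ Anders: 09:15–09:45, 10:15–11:00, 11:15–11:30.
Hassan ∩ Ines ∩ Quinn ∩ Anders ∩ Uma: 09:15–09:45, 10:30–11:00.
Total common minutes: 30 + 30 = 60.

60 minutes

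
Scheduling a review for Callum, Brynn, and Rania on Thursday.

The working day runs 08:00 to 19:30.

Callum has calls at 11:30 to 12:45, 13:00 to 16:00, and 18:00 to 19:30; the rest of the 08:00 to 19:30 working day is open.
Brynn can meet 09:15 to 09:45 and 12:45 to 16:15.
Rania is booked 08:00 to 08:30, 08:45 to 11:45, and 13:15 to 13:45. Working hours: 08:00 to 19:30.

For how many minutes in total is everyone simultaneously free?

Callum free within 08:00–19:30: 08:00–11:30, 12:45–13:00, 16:00–18:00.
Rania free within 08:00–19:30: 08:30–08:45, 11:45–13:15, 13:45–19:30.
Callum ∩ Brynn: 09:15–09:45, 12:45–13:00, 16:00–16:15.
Callum ∩ Brynn ∩ Rania: 12:45–13:00, 16:00–16:15.
Total common minutes: 15 + 15 = 30.

30 minutes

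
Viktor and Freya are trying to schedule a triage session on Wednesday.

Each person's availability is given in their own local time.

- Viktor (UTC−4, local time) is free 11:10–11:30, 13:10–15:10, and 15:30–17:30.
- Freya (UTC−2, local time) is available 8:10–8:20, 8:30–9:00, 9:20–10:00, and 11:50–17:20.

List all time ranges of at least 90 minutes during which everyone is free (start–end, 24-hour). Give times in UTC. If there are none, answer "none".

Viktor → UTC: 15:10–15:30, 17:10–19:10, 19:30–21:30.
Freya → UTC: 10:10–10:20, 10:30–11:00, 11:20–12:00, 13:50–19:20.
Viktor ∩ Freya: 15:10–15:30, 17:10–19:10.
Windows ≥ 90 min: 17:10–19:10.

17:10–19:10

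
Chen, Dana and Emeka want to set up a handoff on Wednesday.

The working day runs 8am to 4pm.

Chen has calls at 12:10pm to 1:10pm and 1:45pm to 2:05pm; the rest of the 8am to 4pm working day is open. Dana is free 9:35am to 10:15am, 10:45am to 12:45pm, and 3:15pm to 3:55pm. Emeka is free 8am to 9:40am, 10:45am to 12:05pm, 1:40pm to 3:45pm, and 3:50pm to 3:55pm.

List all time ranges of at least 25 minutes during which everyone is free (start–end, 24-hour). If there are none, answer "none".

Chen free within 08:00–16:00: 08:00–12:10, 13:10–13:45, 14:05–16:00.
Chen ∩ Dana: 09:35–10:15, 10:45–12:10, 15:15–15:55.
Chen ∩ Dana ∩ Emeka: 09:35–09:40, 10:45–12:05, 15:15–15:45, 15:50–15:55.
Windows ≥ 25 min: 10:45–12:05, 15:15–15:45.

10:45–12:05, 15:15–15:45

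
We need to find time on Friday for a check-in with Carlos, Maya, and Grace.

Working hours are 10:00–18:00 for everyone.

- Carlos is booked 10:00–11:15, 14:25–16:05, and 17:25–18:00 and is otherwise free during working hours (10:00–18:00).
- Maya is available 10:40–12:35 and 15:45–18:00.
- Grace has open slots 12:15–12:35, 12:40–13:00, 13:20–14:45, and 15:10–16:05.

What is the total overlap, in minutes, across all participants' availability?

Carlos free within 10:00–18:00: 11:15–14:25, 16:05–17:25.
Carlos ∩ Maya: 11:15–12:35, 16:05–17:25.
Carlos ∩ Maya ∩ Grace: 12:15–12:35.
Total common minutes: 20.

20 minutes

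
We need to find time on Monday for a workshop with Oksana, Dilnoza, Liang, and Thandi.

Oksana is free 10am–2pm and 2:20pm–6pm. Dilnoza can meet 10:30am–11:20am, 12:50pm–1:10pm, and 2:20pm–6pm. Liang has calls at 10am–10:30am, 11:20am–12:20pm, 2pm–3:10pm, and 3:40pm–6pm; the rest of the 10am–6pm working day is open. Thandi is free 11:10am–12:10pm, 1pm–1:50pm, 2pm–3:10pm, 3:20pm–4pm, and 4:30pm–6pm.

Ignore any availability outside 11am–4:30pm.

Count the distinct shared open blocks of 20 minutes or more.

Liang free within 10:00–18:00: 10:30–11:20, 12:20–14:00, 15:10–15:40.
Oksana ∩ Dilnoza: 10:30–11:20, 12:50–13:10, 14:20–18:00.
Oksana ∩ Dilnoza ∩ Liang: 10:30–11:20, 12:50–13:10, 15:10–15:40.
Oksana ∩ Dilnoza ∩ Liang ∩ Thandi: 11:10–11:20, 13:00–13:10, 15:20–15:40.
Restricted to 11:00–16:30: 11:10–11:20, 13:00–13:10, 15:20–15:40.
Windows ≥ 20 min: 15:20–15:40.
That's 1 window.

1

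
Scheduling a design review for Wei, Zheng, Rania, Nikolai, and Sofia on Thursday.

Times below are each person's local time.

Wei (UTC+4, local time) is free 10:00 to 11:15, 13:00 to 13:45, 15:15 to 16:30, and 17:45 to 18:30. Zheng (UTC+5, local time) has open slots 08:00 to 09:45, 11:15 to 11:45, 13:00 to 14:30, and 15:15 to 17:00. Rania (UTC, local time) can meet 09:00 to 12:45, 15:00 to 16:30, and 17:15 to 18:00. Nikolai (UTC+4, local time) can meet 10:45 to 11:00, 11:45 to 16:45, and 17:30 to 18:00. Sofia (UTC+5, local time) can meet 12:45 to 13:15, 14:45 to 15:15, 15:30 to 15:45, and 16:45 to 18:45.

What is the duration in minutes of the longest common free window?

15 minutes

Wei → UTC: 06:00–07:15, 09:00–09:45, 11:15–12:30, 13:45–14:30.
Zheng → UTC: 03:00–04:45, 06:15–06:45, 08:00–09:30, 10:15–12:00.
Rania → UTC: 09:00–12:45, 15:00–16:30, 17:15–18:00.
Nikolai → UTC: 06:45–07:00, 07:45–12:45, 13:30–14:00.
Sofia → UTC: 07:45–08:15, 09:45–10:15, 10:30–10:45, 11:45–13:45.
Wei ∩ Zheng: 06:15–06:45, 09:00–09:30, 11:15–12:00.
Wei ∩ Zheng ∩ Rania: 09:00–09:30, 11:15–12:00.
Wei ∩ Zheng ∩ Rania ∩ Nikolai: 09:00–09:30, 11:15–12:00.
Wei ∩ Zheng ∩ Rania ∩ Nikolai ∩ Sofia: 11:45–12:00.
Single common window of 15 minutes.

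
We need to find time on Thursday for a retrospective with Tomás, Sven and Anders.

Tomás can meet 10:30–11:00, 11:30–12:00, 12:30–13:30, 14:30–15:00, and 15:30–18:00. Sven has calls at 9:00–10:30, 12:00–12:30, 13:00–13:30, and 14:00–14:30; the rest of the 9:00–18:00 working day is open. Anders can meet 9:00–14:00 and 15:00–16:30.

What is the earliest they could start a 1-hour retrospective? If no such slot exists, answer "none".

Sven free within 09:00–18:00: 10:30–12:00, 12:30–13:00, 13:30–14:00, 14:30–18:00.
Tomás ∩ Sven: 10:30–11:00, 11:30–12:00, 12:30–13:00, 14:30–15:00, 15:30–18:00.
Tomás ∩ Sven ∩ Anders: 10:30–11:00, 11:30–12:00, 12:30–13:00, 15:30–16:30.
Windows ≥ 60 min: 15:30–16:30.
Earliest such window starts at 15:30.

15:30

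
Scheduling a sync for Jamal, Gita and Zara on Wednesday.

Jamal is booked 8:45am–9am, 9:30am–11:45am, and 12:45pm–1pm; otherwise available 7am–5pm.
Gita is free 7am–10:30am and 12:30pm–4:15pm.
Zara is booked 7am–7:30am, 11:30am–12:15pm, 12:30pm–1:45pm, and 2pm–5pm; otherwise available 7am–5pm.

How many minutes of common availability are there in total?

120 minutes

Jamal free within 07:00–17:00: 07:00–08:45, 09:00–09:30, 11:45–12:45, 13:00–17:00.
Zara free within 07:00–17:00: 07:30–11:30, 12:15–12:30, 13:45–14:00.
Jamal ∩ Gita: 07:00–08:45, 09:00–09:30, 12:30–12:45, 13:00–16:15.
Jamal ∩ Gita ∩ Zara: 07:30–08:45, 09:00–09:30, 13:45–14:00.
Total common minutes: 75 + 30 + 15 = 120.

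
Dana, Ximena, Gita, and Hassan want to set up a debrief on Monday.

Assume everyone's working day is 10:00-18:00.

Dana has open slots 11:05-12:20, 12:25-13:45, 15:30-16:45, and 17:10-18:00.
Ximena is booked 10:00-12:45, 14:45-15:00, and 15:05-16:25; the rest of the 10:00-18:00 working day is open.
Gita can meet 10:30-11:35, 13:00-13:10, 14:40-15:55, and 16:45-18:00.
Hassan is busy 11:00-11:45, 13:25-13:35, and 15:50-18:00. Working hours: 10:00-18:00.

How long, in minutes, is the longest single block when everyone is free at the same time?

10 minutes

Ximena free within 10:00–18:00: 12:45–14:45, 15:00–15:05, 16:25–18:00.
Hassan free within 10:00–18:00: 10:00–11:00, 11:45–13:25, 13:35–15:50.
Dana ∩ Ximena: 12:45–13:45, 16:25–16:45, 17:10–18:00.
Dana ∩ Ximena ∩ Gita: 13:00–13:10, 17:10–18:00.
Dana ∩ Ximena ∩ Gita ∩ Hassan: 13:00–13:10.
Single common window of 10 minutes.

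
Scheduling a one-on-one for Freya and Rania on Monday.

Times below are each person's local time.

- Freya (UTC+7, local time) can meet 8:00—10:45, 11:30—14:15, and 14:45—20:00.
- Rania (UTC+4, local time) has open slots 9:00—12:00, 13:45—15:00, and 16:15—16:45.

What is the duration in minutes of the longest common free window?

135 minutes

Freya → UTC: 01:00–03:45, 04:30–07:15, 07:45–13:00.
Rania → UTC: 05:00–08:00, 09:45–11:00, 12:15–12:45.
Freya ∩ Rania: 05:00–07:15, 07:45–08:00, 09:45–11:00, 12:15–12:45.
Common window lengths: 135, 15, 75, 30 min; longest is 135.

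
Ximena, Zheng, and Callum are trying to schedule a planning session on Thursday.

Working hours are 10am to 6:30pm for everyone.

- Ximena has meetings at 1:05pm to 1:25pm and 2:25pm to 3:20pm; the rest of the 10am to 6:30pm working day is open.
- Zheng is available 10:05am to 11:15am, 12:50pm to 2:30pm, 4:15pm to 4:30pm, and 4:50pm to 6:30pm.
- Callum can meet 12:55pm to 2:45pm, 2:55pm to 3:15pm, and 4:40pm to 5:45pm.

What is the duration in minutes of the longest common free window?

Ximena free within 10:00–18:30: 10:00–13:05, 13:25–14:25, 15:20–18:30.
Ximena ∩ Zheng: 10:05–11:15, 12:50–13:05, 13:25–14:25, 16:15–16:30, 16:50–18:30.
Ximena ∩ Zheng ∩ Callum: 12:55–13:05, 13:25–14:25, 16:50–17:45.
Common window lengths: 10, 60, 55 min; longest is 60.

60 minutes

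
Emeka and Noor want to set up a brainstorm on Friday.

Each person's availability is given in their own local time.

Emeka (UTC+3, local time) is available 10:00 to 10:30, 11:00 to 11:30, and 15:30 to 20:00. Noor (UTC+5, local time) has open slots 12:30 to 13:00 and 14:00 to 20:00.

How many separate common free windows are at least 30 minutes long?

Emeka → UTC: 07:00–07:30, 08:00–08:30, 12:30–17:00.
Noor → UTC: 07:30–08:00, 09:00–15:00.
Emeka ∩ Noor: 12:30–15:00.
Windows ≥ 30 min: 12:30–15:00.
That's 1 window.

1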